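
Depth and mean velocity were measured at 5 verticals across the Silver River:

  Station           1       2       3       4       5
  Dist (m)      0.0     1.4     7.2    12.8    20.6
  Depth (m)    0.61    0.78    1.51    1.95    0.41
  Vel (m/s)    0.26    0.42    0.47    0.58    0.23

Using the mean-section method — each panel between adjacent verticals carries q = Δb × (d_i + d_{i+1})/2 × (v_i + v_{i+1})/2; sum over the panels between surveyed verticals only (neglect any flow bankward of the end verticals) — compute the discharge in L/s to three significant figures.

12100 L/s

Panel 1-2: Δb = 1.4 m, d̄ = (0.61+0.78)/2 = 0.695, v̄ = (0.26+0.42)/2 = 0.34 → q = 1.4×0.695×0.34 = 0.3308 m³/s
Panel 2-3: Δb = 5.8 m, d̄ = (0.78+1.51)/2 = 1.145, v̄ = (0.42+0.47)/2 = 0.445 → q = 5.8×1.145×0.445 = 2.955 m³/s
Panel 3-4: Δb = 5.6 m, d̄ = (1.51+1.95)/2 = 1.73, v̄ = (0.47+0.58)/2 = 0.525 → q = 5.6×1.73×0.525 = 5.086 m³/s
Panel 4-5: Δb = 7.8 m, d̄ = (1.95+0.41)/2 = 1.18, v̄ = (0.58+0.23)/2 = 0.405 → q = 7.8×1.18×0.405 = 3.728 m³/s
Q = Σ q = 12.10 m³/s
= 12.10 × 1000 = 12100 L/s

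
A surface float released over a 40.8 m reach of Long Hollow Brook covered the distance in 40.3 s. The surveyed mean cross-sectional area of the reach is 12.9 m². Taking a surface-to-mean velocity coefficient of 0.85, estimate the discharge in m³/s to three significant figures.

v_surface = L / t̄ = 40.8 / 40.3 = 1.012 m/s
v_mean = 0.85 × 1.012 = 0.8605 m/s
Q = A × v_mean = 12.9 × 0.8605 = 11.10 m³/s

11.1 m³/s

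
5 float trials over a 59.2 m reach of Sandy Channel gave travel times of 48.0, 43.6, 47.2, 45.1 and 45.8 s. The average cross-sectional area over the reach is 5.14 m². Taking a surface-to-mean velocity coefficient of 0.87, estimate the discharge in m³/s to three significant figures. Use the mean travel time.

t̄ = (48.0 + 43.6 + 47.2 + 45.1 + 45.8) / 5 = 45.94 s
v_surface = L / t̄ = 59.2 / 45.94 = 1.289 m/s
v_mean = 0.87 × 1.289 = 1.121 m/s
Q = A × v_mean = 5.14 × 1.121 = 5.763 m³/s

5.76 m³/s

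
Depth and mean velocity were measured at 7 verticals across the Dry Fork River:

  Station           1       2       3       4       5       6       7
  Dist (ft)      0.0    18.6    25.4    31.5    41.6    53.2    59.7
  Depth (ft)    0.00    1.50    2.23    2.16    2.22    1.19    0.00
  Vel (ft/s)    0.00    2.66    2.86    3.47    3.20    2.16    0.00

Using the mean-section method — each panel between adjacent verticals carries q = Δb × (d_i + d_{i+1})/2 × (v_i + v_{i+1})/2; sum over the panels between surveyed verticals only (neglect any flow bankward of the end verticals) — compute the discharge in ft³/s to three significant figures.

227 ft³/s

Panel 1-2: Δb = 18.6 ft, d̄ = (0.00+1.50)/2 = 0.75, v̄ = (0.00+2.66)/2 = 1.33 → q = 18.6×0.75×1.33 = 18.55 ft³/s
Panel 2-3: Δb = 6.8 ft, d̄ = (1.50+2.23)/2 = 1.865, v̄ = (2.66+2.86)/2 = 2.76 → q = 6.8×1.865×2.76 = 35.00 ft³/s
Panel 3-4: Δb = 6.1 ft, d̄ = (2.23+2.16)/2 = 2.195, v̄ = (2.86+3.47)/2 = 3.165 → q = 6.1×2.195×3.165 = 42.38 ft³/s
Panel 4-5: Δb = 10.1 ft, d̄ = (2.16+2.22)/2 = 2.19, v̄ = (3.47+3.20)/2 = 3.335 → q = 10.1×2.19×3.335 = 73.77 ft³/s
Panel 5-6: Δb = 11.6 ft, d̄ = (2.22+1.19)/2 = 1.705, v̄ = (3.20+2.16)/2 = 2.68 → q = 11.6×1.705×2.68 = 53.01 ft³/s
Panel 6-7: Δb = 6.5 ft, d̄ = (1.19+0.00)/2 = 0.595, v̄ = (2.16+0.00)/2 = 1.08 → q = 6.5×0.595×1.08 = 4.177 ft³/s
Q = Σ q = 226.9 ft³/s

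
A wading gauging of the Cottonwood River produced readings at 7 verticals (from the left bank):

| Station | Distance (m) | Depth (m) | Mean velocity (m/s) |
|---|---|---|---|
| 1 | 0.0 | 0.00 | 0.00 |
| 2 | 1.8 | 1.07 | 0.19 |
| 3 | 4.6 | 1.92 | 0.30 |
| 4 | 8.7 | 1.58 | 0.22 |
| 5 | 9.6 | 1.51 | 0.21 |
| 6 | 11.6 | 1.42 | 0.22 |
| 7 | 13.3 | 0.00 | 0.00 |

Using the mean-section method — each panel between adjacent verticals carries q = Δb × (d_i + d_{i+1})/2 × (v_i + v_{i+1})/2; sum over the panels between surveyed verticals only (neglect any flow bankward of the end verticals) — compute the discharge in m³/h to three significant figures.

14600 m³/h

Panel 1-2: Δb = 1.8 m, d̄ = (0.00+1.07)/2 = 0.535, v̄ = (0.00+0.19)/2 = 0.095 → q = 1.8×0.535×0.095 = 0.09149 m³/s
Panel 2-3: Δb = 2.8 m, d̄ = (1.07+1.92)/2 = 1.495, v̄ = (0.19+0.30)/2 = 0.245 → q = 2.8×1.495×0.245 = 1.026 m³/s
Panel 3-4: Δb = 4.1 m, d̄ = (1.92+1.58)/2 = 1.75, v̄ = (0.30+0.22)/2 = 0.26 → q = 4.1×1.75×0.26 = 1.866 m³/s
Panel 4-5: Δb = 0.9 m, d̄ = (1.58+1.51)/2 = 1.545, v̄ = (0.22+0.21)/2 = 0.215 → q = 0.9×1.545×0.215 = 0.2990 m³/s
Panel 5-6: Δb = 2 m, d̄ = (1.51+1.42)/2 = 1.465, v̄ = (0.21+0.22)/2 = 0.215 → q = 2×1.465×0.215 = 0.6300 m³/s
Panel 6-7: Δb = 1.7 m, d̄ = (1.42+0.00)/2 = 0.71, v̄ = (0.22+0.00)/2 = 0.11 → q = 1.7×0.71×0.11 = 0.1328 m³/s
Q = Σ q = 4.044 m³/s
= 4.044 × 3600 = 14560 m³/h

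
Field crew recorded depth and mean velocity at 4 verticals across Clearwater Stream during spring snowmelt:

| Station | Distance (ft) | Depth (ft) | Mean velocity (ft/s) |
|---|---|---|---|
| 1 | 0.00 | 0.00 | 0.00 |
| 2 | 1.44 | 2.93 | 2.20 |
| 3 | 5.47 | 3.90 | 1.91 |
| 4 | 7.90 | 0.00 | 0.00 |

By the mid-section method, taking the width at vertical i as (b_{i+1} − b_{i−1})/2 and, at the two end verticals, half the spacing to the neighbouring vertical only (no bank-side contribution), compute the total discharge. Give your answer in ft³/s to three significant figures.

41.7 ft³/s

w_2 = (5.47 − 0.00)/2 = 2.735 ft; q_2 = 2.20 × 2.93 × 2.735 = 17.63 ft³/s
w_3 = (7.90 − 1.44)/2 = 3.23 ft; q_3 = 1.91 × 3.90 × 3.23 = 24.06 ft³/s
Stations 1, 4 contribute zero (depth or velocity is 0).
Q = Σ qᵢ = 41.69 ft³/s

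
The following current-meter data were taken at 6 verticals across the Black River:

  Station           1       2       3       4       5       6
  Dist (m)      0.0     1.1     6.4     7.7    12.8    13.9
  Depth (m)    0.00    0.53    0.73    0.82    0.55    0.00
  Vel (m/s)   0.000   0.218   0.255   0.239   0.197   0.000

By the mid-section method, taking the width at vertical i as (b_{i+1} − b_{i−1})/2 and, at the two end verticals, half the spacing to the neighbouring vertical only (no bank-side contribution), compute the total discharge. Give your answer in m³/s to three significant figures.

1.95 m³/s

w_2 = (6.4 − 0.0)/2 = 3.2 m; q_2 = 0.218 × 0.53 × 3.2 = 0.3697 m³/s
w_3 = (7.7 − 1.1)/2 = 3.3 m; q_3 = 0.255 × 0.73 × 3.3 = 0.6143 m³/s
w_4 = (12.8 − 6.4)/2 = 3.2 m; q_4 = 0.239 × 0.82 × 3.2 = 0.6271 m³/s
w_5 = (13.9 − 7.7)/2 = 3.1 m; q_5 = 0.197 × 0.55 × 3.1 = 0.3359 m³/s
Stations 1, 6 contribute zero (depth or velocity is 0).
Q = Σ qᵢ = 1.947 m³/s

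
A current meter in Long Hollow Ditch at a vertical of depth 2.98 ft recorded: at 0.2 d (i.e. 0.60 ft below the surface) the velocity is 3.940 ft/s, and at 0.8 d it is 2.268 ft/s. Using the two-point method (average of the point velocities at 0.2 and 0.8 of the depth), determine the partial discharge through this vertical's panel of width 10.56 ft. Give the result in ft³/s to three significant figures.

97.7 ft³/s

v̄ = (3.940 + 2.268) / 2 = 3.104 ft/s
q = v̄ × d × w = 3.104 × 2.98 × 10.56 = 97.68 ft³/s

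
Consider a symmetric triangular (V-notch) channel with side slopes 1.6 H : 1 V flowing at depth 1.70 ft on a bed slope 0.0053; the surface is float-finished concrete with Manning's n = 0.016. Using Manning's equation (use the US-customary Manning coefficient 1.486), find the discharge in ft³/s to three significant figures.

25.1 ft³/s

A = z·y² = 1.6×1.70² = 4.624 ft²
P = 2y√(1+z²) = 2×1.70×√(1+1.6²) = 6.415 ft
R = A/P = 4.624/6.415 = 0.7208 ft
Q = (1.486/n)·A·R^(2/3)·S^(1/2) = (1.486/0.016) × 4.624 × 0.7208^(2/3) × 0.0053^(1/2) = 25.13 ft³/s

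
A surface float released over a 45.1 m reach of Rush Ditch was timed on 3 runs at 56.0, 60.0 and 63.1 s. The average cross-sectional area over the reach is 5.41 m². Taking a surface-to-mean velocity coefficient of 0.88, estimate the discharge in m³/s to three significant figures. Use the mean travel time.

3.60 m³/s

t̄ = (56.0 + 60.0 + 63.1) / 3 = 59.7 s
v_surface = L / t̄ = 45.1 / 59.7 = 0.7554 m/s
v_mean = 0.88 × 0.7554 = 0.6648 m/s
Q = A × v_mean = 5.41 × 0.6648 = 3.597 m³/s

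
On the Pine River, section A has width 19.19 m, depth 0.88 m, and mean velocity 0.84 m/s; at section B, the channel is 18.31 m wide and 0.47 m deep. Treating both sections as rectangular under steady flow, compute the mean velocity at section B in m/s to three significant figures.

1.65 m/s

Q = A₁V₁ = (19.19×0.88) × 0.84 = 14.19 m³/s
A₂ = 18.31 × 0.47 = 8.606 m²
V₂ = Q/A₂ = 14.19/8.606 = 1.648 m/s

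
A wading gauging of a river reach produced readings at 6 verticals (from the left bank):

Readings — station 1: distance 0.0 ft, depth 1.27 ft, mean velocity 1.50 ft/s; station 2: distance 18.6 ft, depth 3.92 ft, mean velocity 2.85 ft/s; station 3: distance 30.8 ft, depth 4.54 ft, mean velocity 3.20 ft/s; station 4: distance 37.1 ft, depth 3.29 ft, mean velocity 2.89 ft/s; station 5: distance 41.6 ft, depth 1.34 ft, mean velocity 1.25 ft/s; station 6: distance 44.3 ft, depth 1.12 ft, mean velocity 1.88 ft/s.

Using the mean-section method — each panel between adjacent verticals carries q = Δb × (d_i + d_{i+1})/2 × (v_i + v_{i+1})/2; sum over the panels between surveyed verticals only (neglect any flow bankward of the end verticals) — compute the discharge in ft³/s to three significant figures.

Panel 1-2: Δb = 18.6 ft, d̄ = (1.27+3.92)/2 = 2.595, v̄ = (1.50+2.85)/2 = 2.175 → q = 18.6×2.595×2.175 = 105.0 ft³/s
Panel 2-3: Δb = 12.2 ft, d̄ = (3.92+4.54)/2 = 4.23, v̄ = (2.85+3.20)/2 = 3.025 → q = 12.2×4.23×3.025 = 156.1 ft³/s
Panel 3-4: Δb = 6.3 ft, d̄ = (4.54+3.29)/2 = 3.915, v̄ = (3.20+2.89)/2 = 3.045 → q = 6.3×3.915×3.045 = 75.10 ft³/s
Panel 4-5: Δb = 4.5 ft, d̄ = (3.29+1.34)/2 = 2.315, v̄ = (2.89+1.25)/2 = 2.07 → q = 4.5×2.315×2.07 = 21.56 ft³/s
Panel 5-6: Δb = 2.7 ft, d̄ = (1.34+1.12)/2 = 1.23, v̄ = (1.25+1.88)/2 = 1.565 → q = 2.7×1.23×1.565 = 5.197 ft³/s
Q = Σ q = 363.0 ft³/s

363 ft³/s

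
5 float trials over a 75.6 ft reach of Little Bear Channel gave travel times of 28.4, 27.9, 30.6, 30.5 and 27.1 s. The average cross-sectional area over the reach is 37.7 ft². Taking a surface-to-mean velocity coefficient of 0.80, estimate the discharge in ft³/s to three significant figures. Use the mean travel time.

t̄ = (28.4 + 27.9 + 30.6 + 30.5 + 27.1) / 5 = 28.9 s
v_surface = L / t̄ = 75.6 / 28.9 = 2.616 ft/s
v_mean = 0.80 × 2.616 = 2.093 ft/s
Q = A × v_mean = 37.7 × 2.093 = 78.90 ft³/s

78.9 ft³/s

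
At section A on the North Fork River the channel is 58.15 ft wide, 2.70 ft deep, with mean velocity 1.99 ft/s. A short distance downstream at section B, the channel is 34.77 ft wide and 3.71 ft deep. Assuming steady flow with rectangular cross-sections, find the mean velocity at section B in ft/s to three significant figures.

2.42 ft/s

Q = A₁V₁ = (58.15×2.70) × 1.99 = 312.4 ft³/s
A₂ = 34.77 × 3.71 = 129.0 ft²
V₂ = Q/A₂ = 312.4/129.0 = 2.422 ft/s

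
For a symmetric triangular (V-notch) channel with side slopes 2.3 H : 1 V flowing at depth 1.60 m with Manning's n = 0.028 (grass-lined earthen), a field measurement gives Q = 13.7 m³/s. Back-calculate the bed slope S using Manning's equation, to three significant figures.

A = z·y² = 2.3×1.60² = 5.888 m²
P = 2y√(1+z²) = 2×1.60×√(1+2.3²) = 8.026 m
R = A/P = 5.888/8.026 = 0.7337 m
S = (Q·n / (1·A·R^(2/3)))² = (13.7×0.028 / (1×5.888×0.8134))² = 0.006415

0.00641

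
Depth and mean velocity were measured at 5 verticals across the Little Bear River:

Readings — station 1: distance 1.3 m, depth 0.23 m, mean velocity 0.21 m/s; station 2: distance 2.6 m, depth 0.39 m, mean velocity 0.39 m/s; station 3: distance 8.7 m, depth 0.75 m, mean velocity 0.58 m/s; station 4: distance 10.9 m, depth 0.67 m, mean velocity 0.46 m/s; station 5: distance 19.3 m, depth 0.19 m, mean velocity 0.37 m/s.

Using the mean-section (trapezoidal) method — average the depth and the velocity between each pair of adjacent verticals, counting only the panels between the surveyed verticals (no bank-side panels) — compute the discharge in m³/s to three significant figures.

Panel 1-2: Δb = 1.3 m, d̄ = (0.23+0.39)/2 = 0.31, v̄ = (0.21+0.39)/2 = 0.3 → q = 1.3×0.31×0.3 = 0.1209 m³/s
Panel 2-3: Δb = 6.1 m, d̄ = (0.39+0.75)/2 = 0.57, v̄ = (0.39+0.58)/2 = 0.485 → q = 6.1×0.57×0.485 = 1.686 m³/s
Panel 3-4: Δb = 2.2 m, d̄ = (0.75+0.67)/2 = 0.71, v̄ = (0.58+0.46)/2 = 0.52 → q = 2.2×0.71×0.52 = 0.8122 m³/s
Panel 4-5: Δb = 8.4 m, d̄ = (0.67+0.19)/2 = 0.43, v̄ = (0.46+0.37)/2 = 0.415 → q = 8.4×0.43×0.415 = 1.499 m³/s
Q = Σ q = 4.118 m³/s

4.12 m³/s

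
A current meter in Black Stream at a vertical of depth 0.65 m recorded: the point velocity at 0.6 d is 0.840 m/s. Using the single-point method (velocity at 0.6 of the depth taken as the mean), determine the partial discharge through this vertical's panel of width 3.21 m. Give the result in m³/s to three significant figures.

v̄ = v₀.₆ = 0.840 m/s
q = v̄ × d × w = 0.8400 × 0.65 × 3.21 = 1.753 m³/s

1.75 m³/s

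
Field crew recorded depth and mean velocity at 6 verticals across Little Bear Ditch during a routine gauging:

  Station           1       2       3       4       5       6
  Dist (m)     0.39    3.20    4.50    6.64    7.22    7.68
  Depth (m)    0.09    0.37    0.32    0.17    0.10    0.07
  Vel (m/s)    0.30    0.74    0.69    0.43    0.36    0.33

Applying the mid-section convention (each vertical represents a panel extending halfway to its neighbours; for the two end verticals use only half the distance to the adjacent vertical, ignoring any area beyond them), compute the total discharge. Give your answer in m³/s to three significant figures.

1.10 m³/s

w_1 = (3.20 − 0.39)/2 = 1.405 m; q_1 = 0.30 × 0.09 × 1.405 = 0.03794 m³/s
w_2 = (4.50 − 0.39)/2 = 2.055 m; q_2 = 0.74 × 0.37 × 2.055 = 0.5627 m³/s
w_3 = (6.64 − 3.20)/2 = 1.72 m; q_3 = 0.69 × 0.32 × 1.72 = 0.3798 m³/s
w_4 = (7.22 − 4.50)/2 = 1.36 m; q_4 = 0.43 × 0.17 × 1.36 = 0.09942 m³/s
w_5 = (7.68 − 6.64)/2 = 0.52 m; q_5 = 0.36 × 0.10 × 0.52 = 0.01872 m³/s
w_6 = (7.68 − 7.22)/2 = 0.23 m; q_6 = 0.33 × 0.07 × 0.23 = 0.005313 m³/s
Q = Σ qᵢ = 1.104 m³/s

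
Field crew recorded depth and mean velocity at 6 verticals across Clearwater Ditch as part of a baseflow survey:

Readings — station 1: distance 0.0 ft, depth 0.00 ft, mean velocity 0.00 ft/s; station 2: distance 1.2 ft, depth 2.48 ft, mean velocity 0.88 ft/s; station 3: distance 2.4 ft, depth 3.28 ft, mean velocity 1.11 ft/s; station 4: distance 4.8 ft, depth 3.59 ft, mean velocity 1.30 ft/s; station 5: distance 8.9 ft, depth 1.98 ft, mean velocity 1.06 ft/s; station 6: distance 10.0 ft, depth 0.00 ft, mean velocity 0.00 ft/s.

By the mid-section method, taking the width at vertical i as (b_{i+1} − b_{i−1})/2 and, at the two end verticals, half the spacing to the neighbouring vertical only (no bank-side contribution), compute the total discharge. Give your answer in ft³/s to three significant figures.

29.8 ft³/s

w_2 = (2.4 − 0.0)/2 = 1.2 ft; q_2 = 0.88 × 2.48 × 1.2 = 2.619 ft³/s
w_3 = (4.8 − 1.2)/2 = 1.8 ft; q_3 = 1.11 × 3.28 × 1.8 = 6.553 ft³/s
w_4 = (8.9 − 2.4)/2 = 3.25 ft; q_4 = 1.30 × 3.59 × 3.25 = 15.17 ft³/s
w_5 = (10.0 − 4.8)/2 = 2.6 ft; q_5 = 1.06 × 1.98 × 2.6 = 5.457 ft³/s
Stations 1, 6 contribute zero (depth or velocity is 0).
Q = Σ qᵢ = 29.80 ft³/s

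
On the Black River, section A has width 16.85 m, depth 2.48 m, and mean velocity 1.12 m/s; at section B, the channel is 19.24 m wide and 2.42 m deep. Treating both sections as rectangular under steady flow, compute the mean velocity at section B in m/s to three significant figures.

Q = A₁V₁ = (16.85×2.48) × 1.12 = 46.80 m³/s
A₂ = 19.24 × 2.42 = 46.56 m²
V₂ = Q/A₂ = 46.80/46.56 = 1.005 m/s

1.01 m/s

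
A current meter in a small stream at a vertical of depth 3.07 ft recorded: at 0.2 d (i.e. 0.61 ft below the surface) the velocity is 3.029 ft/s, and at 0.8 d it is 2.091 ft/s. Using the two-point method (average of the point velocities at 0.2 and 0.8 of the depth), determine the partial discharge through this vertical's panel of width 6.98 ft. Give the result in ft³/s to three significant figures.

54.9 ft³/s

v̄ = (3.029 + 2.091) / 2 = 2.560 ft/s
q = v̄ × d × w = 2.560 × 3.07 × 6.98 = 54.86 ft³/s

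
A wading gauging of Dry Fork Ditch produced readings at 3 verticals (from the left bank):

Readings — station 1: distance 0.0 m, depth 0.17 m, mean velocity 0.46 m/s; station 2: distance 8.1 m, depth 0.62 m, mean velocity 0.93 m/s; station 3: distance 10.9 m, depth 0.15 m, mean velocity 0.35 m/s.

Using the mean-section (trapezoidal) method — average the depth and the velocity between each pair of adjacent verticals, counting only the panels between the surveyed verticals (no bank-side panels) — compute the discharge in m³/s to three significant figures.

2.91 m³/s

Panel 1-2: Δb = 8.1 m, d̄ = (0.17+0.62)/2 = 0.395, v̄ = (0.46+0.93)/2 = 0.695 → q = 8.1×0.395×0.695 = 2.224 m³/s
Panel 2-3: Δb = 2.8 m, d̄ = (0.62+0.15)/2 = 0.385, v̄ = (0.93+0.35)/2 = 0.64 → q = 2.8×0.385×0.64 = 0.6899 m³/s
Q = Σ q = 2.914 m³/s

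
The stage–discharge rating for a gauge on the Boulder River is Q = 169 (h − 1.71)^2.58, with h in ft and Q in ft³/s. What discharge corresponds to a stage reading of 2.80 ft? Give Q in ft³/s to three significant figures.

211 ft³/s

Q = 169 × (2.80 − 1.71)^2.58 = 169 × 1.09^2.58 = 211.1 ft³/s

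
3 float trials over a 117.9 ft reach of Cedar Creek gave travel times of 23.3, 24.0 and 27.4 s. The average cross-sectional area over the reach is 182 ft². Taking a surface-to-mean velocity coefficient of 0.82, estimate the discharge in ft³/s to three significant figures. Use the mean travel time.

t̄ = (23.3 + 24.0 + 27.4) / 3 = 24.9 s
v_surface = L / t̄ = 117.9 / 24.9 = 4.735 ft/s
v_mean = 0.82 × 4.735 = 3.883 ft/s
Q = A × v_mean = 182 × 3.883 = 706.6 ft³/s

707 ft³/s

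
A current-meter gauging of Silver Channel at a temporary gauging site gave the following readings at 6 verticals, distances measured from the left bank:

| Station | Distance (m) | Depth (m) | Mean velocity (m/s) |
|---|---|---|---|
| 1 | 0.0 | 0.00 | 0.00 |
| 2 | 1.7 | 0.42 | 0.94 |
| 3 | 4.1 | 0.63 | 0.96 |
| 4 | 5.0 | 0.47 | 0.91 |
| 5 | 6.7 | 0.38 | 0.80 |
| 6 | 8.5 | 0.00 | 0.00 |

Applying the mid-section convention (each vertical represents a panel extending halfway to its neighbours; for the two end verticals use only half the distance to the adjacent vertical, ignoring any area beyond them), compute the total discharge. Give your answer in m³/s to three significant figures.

w_2 = (4.1 − 0.0)/2 = 2.05 m; q_2 = 0.94 × 0.42 × 2.05 = 0.8093 m³/s
w_3 = (5.0 − 1.7)/2 = 1.65 m; q_3 = 0.96 × 0.63 × 1.65 = 0.9979 m³/s
w_4 = (6.7 − 4.1)/2 = 1.3 m; q_4 = 0.91 × 0.47 × 1.3 = 0.5560 m³/s
w_5 = (8.5 − 5.0)/2 = 1.75 m; q_5 = 0.80 × 0.38 × 1.75 = 0.5320 m³/s
Stations 1, 6 contribute zero (depth or velocity is 0).
Q = Σ qᵢ = 2.895 m³/s

2.90 m³/s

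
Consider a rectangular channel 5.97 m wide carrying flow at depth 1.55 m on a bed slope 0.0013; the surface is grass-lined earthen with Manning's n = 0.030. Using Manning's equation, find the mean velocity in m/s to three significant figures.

1.22 m/s

A = b·y = 5.97 × 1.55 = 9.254 m²
P = b + 2y = 5.97 + 2×1.55 = 9.070 m
R = A/P = 9.254/9.070 = 1.020 m
Q = (1/n)·A·R^(2/3)·S^(1/2) = (1/0.030) × 9.254 × 1.020^(2/3) × 0.0013^(1/2) = 11.27 m³/s
V = Q/A = 11.27/9.254 = 1.218 m/s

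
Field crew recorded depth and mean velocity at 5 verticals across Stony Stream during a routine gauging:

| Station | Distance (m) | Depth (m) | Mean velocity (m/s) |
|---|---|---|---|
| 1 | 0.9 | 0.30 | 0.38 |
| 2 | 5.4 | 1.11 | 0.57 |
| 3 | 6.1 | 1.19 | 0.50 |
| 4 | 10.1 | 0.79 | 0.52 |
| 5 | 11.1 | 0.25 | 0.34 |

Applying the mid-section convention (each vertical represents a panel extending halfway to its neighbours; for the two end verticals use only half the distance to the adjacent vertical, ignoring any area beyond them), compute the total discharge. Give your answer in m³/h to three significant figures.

w_1 = (5.4 − 0.9)/2 = 2.25 m; q_1 = 0.38 × 0.30 × 2.25 = 0.2565 m³/s
w_2 = (6.1 − 0.9)/2 = 2.6 m; q_2 = 0.57 × 1.11 × 2.6 = 1.645 m³/s
w_3 = (10.1 − 5.4)/2 = 2.35 m; q_3 = 0.50 × 1.19 × 2.35 = 1.398 m³/s
w_4 = (11.1 − 6.1)/2 = 2.5 m; q_4 = 0.52 × 0.79 × 2.5 = 1.027 m³/s
w_5 = (11.1 − 10.1)/2 = 0.5 m; q_5 = 0.34 × 0.25 × 0.5 = 0.04250 m³/s
Q = Σ qᵢ = 4.369 m³/s
= 4.369 × 3600 = 15730 m³/h

15700 m³/h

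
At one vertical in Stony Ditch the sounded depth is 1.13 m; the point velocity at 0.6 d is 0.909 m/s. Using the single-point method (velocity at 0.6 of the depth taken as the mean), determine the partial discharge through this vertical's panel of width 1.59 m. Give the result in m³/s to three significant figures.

v̄ = v₀.₆ = 0.909 m/s
q = v̄ × d × w = 0.9090 × 1.13 × 1.59 = 1.633 m³/s

1.63 m³/s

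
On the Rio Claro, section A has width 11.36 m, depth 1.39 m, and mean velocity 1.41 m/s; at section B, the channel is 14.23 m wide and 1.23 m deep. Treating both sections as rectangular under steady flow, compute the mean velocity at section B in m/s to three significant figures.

1.27 m/s

Q = A₁V₁ = (11.36×1.39) × 1.41 = 22.26 m³/s
A₂ = 14.23 × 1.23 = 17.50 m²
V₂ = Q/A₂ = 22.26/17.50 = 1.272 m/s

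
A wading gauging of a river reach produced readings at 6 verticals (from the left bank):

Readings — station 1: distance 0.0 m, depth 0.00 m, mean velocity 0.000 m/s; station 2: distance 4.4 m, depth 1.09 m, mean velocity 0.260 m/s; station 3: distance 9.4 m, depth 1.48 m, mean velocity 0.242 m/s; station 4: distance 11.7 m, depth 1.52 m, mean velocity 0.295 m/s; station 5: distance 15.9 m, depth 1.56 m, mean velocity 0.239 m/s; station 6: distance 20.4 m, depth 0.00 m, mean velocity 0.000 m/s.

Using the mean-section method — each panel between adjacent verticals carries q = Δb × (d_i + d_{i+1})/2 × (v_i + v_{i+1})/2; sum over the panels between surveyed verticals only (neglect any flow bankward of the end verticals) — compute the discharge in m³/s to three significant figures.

Panel 1-2: Δb = 4.4 m, d̄ = (0.00+1.09)/2 = 0.545, v̄ = (0.000+0.260)/2 = 0.13 → q = 4.4×0.545×0.13 = 0.3117 m³/s
Panel 2-3: Δb = 5 m, d̄ = (1.09+1.48)/2 = 1.285, v̄ = (0.260+0.242)/2 = 0.251 → q = 5×1.285×0.251 = 1.613 m³/s
Panel 3-4: Δb = 2.3 m, d̄ = (1.48+1.52)/2 = 1.5, v̄ = (0.242+0.295)/2 = 0.2685 → q = 2.3×1.5×0.2685 = 0.9263 m³/s
Panel 4-5: Δb = 4.2 m, d̄ = (1.52+1.56)/2 = 1.54, v̄ = (0.295+0.239)/2 = 0.267 → q = 4.2×1.54×0.267 = 1.727 m³/s
Panel 5-6: Δb = 4.5 m, d̄ = (1.56+0.00)/2 = 0.78, v̄ = (0.239+0.000)/2 = 0.1195 → q = 4.5×0.78×0.1195 = 0.4194 m³/s
Q = Σ q = 4.997 m³/s

5.00 m³/s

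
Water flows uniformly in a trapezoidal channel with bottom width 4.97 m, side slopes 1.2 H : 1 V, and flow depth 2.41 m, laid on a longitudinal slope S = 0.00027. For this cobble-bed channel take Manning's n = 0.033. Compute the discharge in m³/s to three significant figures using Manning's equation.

A = (b + z·y)·y = (4.97 + 1.2×2.41)×2.41 = 18.95 m²
P = b + 2y√(1+z²) = 4.97 + 2×2.41×√(1+1.2²) = 12.50 m
R = A/P = 18.95/12.50 = 1.516 m
Q = (1/n)·A·R^(2/3)·S^(1/2) = (1/0.033) × 18.95 × 1.516^(2/3) × 0.00027^(1/2) = 12.45 m³/s

12.4 m³/s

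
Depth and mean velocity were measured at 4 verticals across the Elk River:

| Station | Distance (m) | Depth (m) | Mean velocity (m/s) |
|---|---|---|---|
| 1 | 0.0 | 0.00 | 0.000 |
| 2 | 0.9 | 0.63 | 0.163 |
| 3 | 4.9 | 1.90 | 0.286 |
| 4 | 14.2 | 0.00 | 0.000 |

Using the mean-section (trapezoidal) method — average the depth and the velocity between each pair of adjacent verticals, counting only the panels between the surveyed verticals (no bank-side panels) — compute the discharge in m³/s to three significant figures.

Panel 1-2: Δb = 0.9 m, d̄ = (0.00+0.63)/2 = 0.315, v̄ = (0.000+0.163)/2 = 0.0815 → q = 0.9×0.315×0.0815 = 0.02311 m³/s
Panel 2-3: Δb = 4 m, d̄ = (0.63+1.90)/2 = 1.265, v̄ = (0.163+0.286)/2 = 0.2245 → q = 4×1.265×0.2245 = 1.136 m³/s
Panel 3-4: Δb = 9.3 m, d̄ = (1.90+0.00)/2 = 0.95, v̄ = (0.286+0.000)/2 = 0.143 → q = 9.3×0.95×0.143 = 1.263 m³/s
Q = Σ q = 2.422 m³/s

2.42 m³/s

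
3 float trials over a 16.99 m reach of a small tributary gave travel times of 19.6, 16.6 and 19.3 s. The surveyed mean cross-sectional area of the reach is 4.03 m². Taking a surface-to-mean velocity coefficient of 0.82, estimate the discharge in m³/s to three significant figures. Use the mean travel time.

t̄ = (19.6 + 16.6 + 19.3) / 3 = 18.5 s
v_surface = L / t̄ = 16.99 / 18.5 = 0.9184 m/s
v_mean = 0.82 × 0.9184 = 0.7531 m/s
Q = A × v_mean = 4.03 × 0.7531 = 3.035 m³/s

3.03 m³/s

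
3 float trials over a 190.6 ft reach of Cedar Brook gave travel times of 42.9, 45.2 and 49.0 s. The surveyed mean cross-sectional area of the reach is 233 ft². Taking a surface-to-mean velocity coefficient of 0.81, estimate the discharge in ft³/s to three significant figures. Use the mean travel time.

787 ft³/s

t̄ = (42.9 + 45.2 + 49.0) / 3 = 45.7 s
v_surface = L / t̄ = 190.6 / 45.7 = 4.171 ft/s
v_mean = 0.81 × 4.171 = 3.378 ft/s
Q = A × v_mean = 233 × 3.378 = 787.1 ft³/s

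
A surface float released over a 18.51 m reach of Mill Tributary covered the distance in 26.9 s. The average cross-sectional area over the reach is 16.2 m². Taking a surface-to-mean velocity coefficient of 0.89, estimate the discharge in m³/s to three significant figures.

9.92 m³/s

v_surface = L / t̄ = 18.51 / 26.9 = 0.6881 m/s
v_mean = 0.89 × 0.6881 = 0.6124 m/s
Q = A × v_mean = 16.2 × 0.6124 = 9.921 m³/s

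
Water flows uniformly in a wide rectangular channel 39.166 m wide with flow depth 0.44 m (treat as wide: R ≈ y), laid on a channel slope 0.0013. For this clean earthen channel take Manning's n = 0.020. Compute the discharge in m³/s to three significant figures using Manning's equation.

18.0 m³/s

A = b·y = 39.166 × 0.44 = 17.23 m²
Wide channel: R ≈ y = 0.44 m
Q = (1/n)·A·R^(2/3)·S^(1/2) = (1/0.020) × 17.23 × 0.4400^(2/3) × 0.0013^(1/2) = 17.97 m³/s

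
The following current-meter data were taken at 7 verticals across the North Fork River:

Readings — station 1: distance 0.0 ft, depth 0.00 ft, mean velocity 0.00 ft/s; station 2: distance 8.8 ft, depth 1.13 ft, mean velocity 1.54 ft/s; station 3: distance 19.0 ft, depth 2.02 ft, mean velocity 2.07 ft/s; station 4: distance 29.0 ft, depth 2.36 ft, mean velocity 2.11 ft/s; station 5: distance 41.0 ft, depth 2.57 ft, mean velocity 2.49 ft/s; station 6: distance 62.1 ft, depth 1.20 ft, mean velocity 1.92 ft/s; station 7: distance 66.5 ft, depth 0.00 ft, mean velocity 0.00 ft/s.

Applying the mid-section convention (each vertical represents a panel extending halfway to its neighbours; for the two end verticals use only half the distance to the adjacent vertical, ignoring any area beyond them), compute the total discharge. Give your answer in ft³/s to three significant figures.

w_2 = (19.0 − 0.0)/2 = 9.5 ft; q_2 = 1.54 × 1.13 × 9.5 = 16.53 ft³/s
w_3 = (29.0 − 8.8)/2 = 10.1 ft; q_3 = 2.07 × 2.02 × 10.1 = 42.23 ft³/s
w_4 = (41.0 − 19.0)/2 = 11 ft; q_4 = 2.11 × 2.36 × 11 = 54.78 ft³/s
w_5 = (62.1 − 29.0)/2 = 16.55 ft; q_5 = 2.49 × 2.57 × 16.55 = 105.9 ft³/s
w_6 = (66.5 − 41.0)/2 = 12.75 ft; q_6 = 1.92 × 1.20 × 12.75 = 29.38 ft³/s
Stations 1, 7 contribute zero (depth or velocity is 0).
Q = Σ qᵢ = 248.8 ft³/s

249 ft³/s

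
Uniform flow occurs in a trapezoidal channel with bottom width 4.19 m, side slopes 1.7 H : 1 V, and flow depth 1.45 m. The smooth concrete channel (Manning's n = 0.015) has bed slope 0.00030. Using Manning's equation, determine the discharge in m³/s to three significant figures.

A = (b + z·y)·y = (4.19 + 1.7×1.45)×1.45 = 9.650 m²
P = b + 2y√(1+z²) = 4.19 + 2×1.45×√(1+1.7²) = 9.910 m
R = A/P = 9.650/9.910 = 0.9738 m
Q = (1/n)·A·R^(2/3)·S^(1/2) = (1/0.015) × 9.650 × 0.9738^(2/3) × 0.00030^(1/2) = 10.95 m³/s

10.9 m³/s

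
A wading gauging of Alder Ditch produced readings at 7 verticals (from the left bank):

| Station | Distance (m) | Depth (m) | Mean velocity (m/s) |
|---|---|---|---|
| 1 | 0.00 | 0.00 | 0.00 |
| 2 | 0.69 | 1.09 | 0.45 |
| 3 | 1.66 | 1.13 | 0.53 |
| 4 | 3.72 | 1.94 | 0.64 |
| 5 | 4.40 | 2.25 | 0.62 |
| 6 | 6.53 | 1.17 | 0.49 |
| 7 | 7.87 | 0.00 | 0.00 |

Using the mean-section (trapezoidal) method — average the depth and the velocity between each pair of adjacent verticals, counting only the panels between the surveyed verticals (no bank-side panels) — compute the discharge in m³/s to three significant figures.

5.57 m³/s

Panel 1-2: Δb = 0.69 m, d̄ = (0.00+1.09)/2 = 0.545, v̄ = (0.00+0.45)/2 = 0.225 → q = 0.69×0.545×0.225 = 0.08461 m³/s
Panel 2-3: Δb = 0.97 m, d̄ = (1.09+1.13)/2 = 1.11, v̄ = (0.45+0.53)/2 = 0.49 → q = 0.97×1.11×0.49 = 0.5276 m³/s
Panel 3-4: Δb = 2.06 m, d̄ = (1.13+1.94)/2 = 1.535, v̄ = (0.53+0.64)/2 = 0.585 → q = 2.06×1.535×0.585 = 1.850 m³/s
Panel 4-5: Δb = 0.68 m, d̄ = (1.94+2.25)/2 = 2.095, v̄ = (0.64+0.62)/2 = 0.63 → q = 0.68×2.095×0.63 = 0.8975 m³/s
Panel 5-6: Δb = 2.13 m, d̄ = (2.25+1.17)/2 = 1.71, v̄ = (0.62+0.49)/2 = 0.555 → q = 2.13×1.71×0.555 = 2.021 m³/s
Panel 6-7: Δb = 1.34 m, d̄ = (1.17+0.00)/2 = 0.585, v̄ = (0.49+0.00)/2 = 0.245 → q = 1.34×0.585×0.245 = 0.1921 m³/s
Q = Σ q = 5.573 m³/s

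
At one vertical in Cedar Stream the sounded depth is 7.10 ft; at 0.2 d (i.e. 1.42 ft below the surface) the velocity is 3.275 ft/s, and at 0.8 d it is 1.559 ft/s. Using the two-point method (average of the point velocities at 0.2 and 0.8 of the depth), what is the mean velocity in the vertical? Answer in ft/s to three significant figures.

2.42 ft/s

v̄ = (3.275 + 1.559) / 2 = 2.417 ft/s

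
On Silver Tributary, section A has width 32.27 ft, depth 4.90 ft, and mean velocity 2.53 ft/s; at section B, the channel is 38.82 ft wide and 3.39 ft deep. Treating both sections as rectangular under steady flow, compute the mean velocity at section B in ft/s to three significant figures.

Q = A₁V₁ = (32.27×4.90) × 2.53 = 400.1 ft³/s
A₂ = 38.82 × 3.39 = 131.6 ft²
V₂ = Q/A₂ = 400.1/131.6 = 3.040 ft/s

3.04 ft/s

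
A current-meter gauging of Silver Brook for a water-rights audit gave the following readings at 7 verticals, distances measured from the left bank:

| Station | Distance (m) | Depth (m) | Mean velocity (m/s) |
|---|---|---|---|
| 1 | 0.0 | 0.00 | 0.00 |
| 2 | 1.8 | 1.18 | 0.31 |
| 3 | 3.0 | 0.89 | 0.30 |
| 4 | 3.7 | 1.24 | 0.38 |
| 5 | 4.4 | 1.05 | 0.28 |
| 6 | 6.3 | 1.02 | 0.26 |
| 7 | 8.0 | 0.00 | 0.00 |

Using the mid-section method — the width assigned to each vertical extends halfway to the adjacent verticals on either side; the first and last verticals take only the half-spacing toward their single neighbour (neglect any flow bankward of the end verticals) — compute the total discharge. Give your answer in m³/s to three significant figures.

w_2 = (3.0 − 0.0)/2 = 1.5 m; q_2 = 0.31 × 1.18 × 1.5 = 0.5487 m³/s
w_3 = (3.7 − 1.8)/2 = 0.95 m; q_3 = 0.30 × 0.89 × 0.95 = 0.2537 m³/s
w_4 = (4.4 − 3.0)/2 = 0.7 m; q_4 = 0.38 × 1.24 × 0.7 = 0.3298 m³/s
w_5 = (6.3 − 3.7)/2 = 1.3 m; q_5 = 0.28 × 1.05 × 1.3 = 0.3822 m³/s
w_6 = (8.0 − 4.4)/2 = 1.8 m; q_6 = 0.26 × 1.02 × 1.8 = 0.4774 m³/s
Stations 1, 7 contribute zero (depth or velocity is 0).
Q = Σ qᵢ = 1.992 m³/s

1.99 m³/s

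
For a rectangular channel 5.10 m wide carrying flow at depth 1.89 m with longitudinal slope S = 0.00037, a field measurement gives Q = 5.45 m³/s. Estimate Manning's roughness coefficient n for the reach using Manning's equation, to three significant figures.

0.0359

A = b·y = 5.10 × 1.89 = 9.639 m²
P = b + 2y = 5.10 + 2×1.89 = 8.880 m
R = A/P = 9.639/8.880 = 1.085 m
n = (1/Q)·A·R^(2/3)·S^(1/2) = (1/5.45) × 9.639 × 1.056 × 0.01924 = 0.03593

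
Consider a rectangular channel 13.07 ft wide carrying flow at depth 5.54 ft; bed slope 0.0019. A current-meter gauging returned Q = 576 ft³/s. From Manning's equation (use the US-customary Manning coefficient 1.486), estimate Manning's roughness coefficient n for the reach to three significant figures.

0.0169

A = b·y = 13.07 × 5.54 = 72.41 ft²
P = b + 2y = 13.07 + 2×5.54 = 24.15 ft
R = A/P = 72.41/24.15 = 2.998 ft
n = (1.486/Q)·A·R^(2/3)·S^(1/2) = (1.486/576) × 72.41 × 2.079 × 0.04359 = 0.01693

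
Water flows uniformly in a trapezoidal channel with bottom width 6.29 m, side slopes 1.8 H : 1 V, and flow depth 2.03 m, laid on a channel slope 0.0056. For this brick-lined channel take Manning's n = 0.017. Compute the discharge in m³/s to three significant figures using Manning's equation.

A = (b + z·y)·y = (6.29 + 1.8×2.03)×2.03 = 20.19 m²
P = b + 2y√(1+z²) = 6.29 + 2×2.03×√(1+1.8²) = 14.65 m
R = A/P = 20.19/14.65 = 1.378 m
Q = (1/n)·A·R^(2/3)·S^(1/2) = (1/0.017) × 20.19 × 1.378^(2/3) × 0.0056^(1/2) = 110.0 m³/s

110 m³/s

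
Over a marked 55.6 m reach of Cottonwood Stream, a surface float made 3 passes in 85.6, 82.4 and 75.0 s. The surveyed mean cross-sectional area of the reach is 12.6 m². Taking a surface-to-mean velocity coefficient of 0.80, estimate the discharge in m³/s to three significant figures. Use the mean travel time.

6.92 m³/s

t̄ = (85.6 + 82.4 + 75.0) / 3 = 81 s
v_surface = L / t̄ = 55.6 / 81 = 0.6864 m/s
v_mean = 0.80 × 0.6864 = 0.5491 m/s
Q = A × v_mean = 12.6 × 0.5491 = 6.919 m³/s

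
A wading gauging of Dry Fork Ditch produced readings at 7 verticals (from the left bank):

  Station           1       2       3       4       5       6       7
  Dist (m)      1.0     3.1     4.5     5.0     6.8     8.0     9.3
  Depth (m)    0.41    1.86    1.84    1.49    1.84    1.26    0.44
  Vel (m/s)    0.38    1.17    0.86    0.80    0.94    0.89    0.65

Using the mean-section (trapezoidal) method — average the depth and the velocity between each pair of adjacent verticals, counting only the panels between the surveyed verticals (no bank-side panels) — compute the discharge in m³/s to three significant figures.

Panel 1-2: Δb = 2.1 m, d̄ = (0.41+1.86)/2 = 1.135, v̄ = (0.38+1.17)/2 = 0.775 → q = 2.1×1.135×0.775 = 1.847 m³/s
Panel 2-3: Δb = 1.4 m, d̄ = (1.86+1.84)/2 = 1.85, v̄ = (1.17+0.86)/2 = 1.015 → q = 1.4×1.85×1.015 = 2.629 m³/s
Panel 3-4: Δb = 0.5 m, d̄ = (1.84+1.49)/2 = 1.665, v̄ = (0.86+0.80)/2 = 0.83 → q = 0.5×1.665×0.83 = 0.6910 m³/s
Panel 4-5: Δb = 1.8 m, d̄ = (1.49+1.84)/2 = 1.665, v̄ = (0.80+0.94)/2 = 0.87 → q = 1.8×1.665×0.87 = 2.607 m³/s
Panel 5-6: Δb = 1.2 m, d̄ = (1.84+1.26)/2 = 1.55, v̄ = (0.94+0.89)/2 = 0.915 → q = 1.2×1.55×0.915 = 1.702 m³/s
Panel 6-7: Δb = 1.3 m, d̄ = (1.26+0.44)/2 = 0.85, v̄ = (0.89+0.65)/2 = 0.77 → q = 1.3×0.85×0.77 = 0.8509 m³/s
Q = Σ q = 10.33 m³/s

10.3 m³/s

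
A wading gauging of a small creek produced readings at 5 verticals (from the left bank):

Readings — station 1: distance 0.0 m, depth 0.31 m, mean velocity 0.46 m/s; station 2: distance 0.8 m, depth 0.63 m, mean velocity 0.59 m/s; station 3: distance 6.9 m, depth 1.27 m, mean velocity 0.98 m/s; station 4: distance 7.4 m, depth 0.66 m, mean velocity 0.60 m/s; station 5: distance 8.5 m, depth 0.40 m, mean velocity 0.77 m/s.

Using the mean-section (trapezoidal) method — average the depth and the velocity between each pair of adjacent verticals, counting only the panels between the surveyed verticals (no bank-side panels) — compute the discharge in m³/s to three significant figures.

Panel 1-2: Δb = 0.8 m, d̄ = (0.31+0.63)/2 = 0.47, v̄ = (0.46+0.59)/2 = 0.525 → q = 0.8×0.47×0.525 = 0.1974 m³/s
Panel 2-3: Δb = 6.1 m, d̄ = (0.63+1.27)/2 = 0.95, v̄ = (0.59+0.98)/2 = 0.785 → q = 6.1×0.95×0.785 = 4.549 m³/s
Panel 3-4: Δb = 0.5 m, d̄ = (1.27+0.66)/2 = 0.965, v̄ = (0.98+0.60)/2 = 0.79 → q = 0.5×0.965×0.79 = 0.3812 m³/s
Panel 4-5: Δb = 1.1 m, d̄ = (0.66+0.40)/2 = 0.53, v̄ = (0.60+0.77)/2 = 0.685 → q = 1.1×0.53×0.685 = 0.3994 m³/s
Q = Σ q = 5.527 m³/s

5.53 m³/s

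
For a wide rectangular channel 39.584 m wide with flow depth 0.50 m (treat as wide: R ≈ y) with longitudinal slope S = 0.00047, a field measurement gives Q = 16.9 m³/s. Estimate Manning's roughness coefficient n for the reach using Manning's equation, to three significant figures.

A = b·y = 39.584 × 0.50 = 19.79 m²
Wide channel: R ≈ y = 0.50 m
n = (1/Q)·A·R^(2/3)·S^(1/2) = (1/16.9) × 19.79 × 0.6300 × 0.02168 = 0.01599

0.0160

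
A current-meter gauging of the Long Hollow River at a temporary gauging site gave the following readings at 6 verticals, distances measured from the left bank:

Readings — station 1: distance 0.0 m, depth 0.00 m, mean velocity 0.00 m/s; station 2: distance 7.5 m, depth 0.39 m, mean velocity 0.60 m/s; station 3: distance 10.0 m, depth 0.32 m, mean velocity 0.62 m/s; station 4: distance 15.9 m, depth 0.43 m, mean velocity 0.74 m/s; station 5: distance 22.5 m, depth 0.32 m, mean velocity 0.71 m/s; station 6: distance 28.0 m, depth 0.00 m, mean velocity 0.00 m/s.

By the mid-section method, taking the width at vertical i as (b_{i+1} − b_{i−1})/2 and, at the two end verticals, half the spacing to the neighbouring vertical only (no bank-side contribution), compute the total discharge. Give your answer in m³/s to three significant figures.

5.37 m³/s

w_2 = (10.0 − 0.0)/2 = 5 m; q_2 = 0.60 × 0.39 × 5 = 1.170 m³/s
w_3 = (15.9 − 7.5)/2 = 4.2 m; q_3 = 0.62 × 0.32 × 4.2 = 0.8333 m³/s
w_4 = (22.5 − 10.0)/2 = 6.25 m; q_4 = 0.74 × 0.43 × 6.25 = 1.989 m³/s
w_5 = (28.0 − 15.9)/2 = 6.05 m; q_5 = 0.71 × 0.32 × 6.05 = 1.375 m³/s
Stations 1, 6 contribute zero (depth or velocity is 0).
Q = Σ qᵢ = 5.367 m³/s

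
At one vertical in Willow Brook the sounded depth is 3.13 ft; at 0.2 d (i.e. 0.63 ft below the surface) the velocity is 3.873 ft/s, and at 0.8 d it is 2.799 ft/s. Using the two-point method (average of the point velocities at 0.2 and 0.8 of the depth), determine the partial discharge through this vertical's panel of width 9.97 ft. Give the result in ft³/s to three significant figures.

v̄ = (3.873 + 2.799) / 2 = 3.336 ft/s
q = v̄ × d × w = 3.336 × 3.13 × 9.97 = 104.1 ft³/s

104 ft³/s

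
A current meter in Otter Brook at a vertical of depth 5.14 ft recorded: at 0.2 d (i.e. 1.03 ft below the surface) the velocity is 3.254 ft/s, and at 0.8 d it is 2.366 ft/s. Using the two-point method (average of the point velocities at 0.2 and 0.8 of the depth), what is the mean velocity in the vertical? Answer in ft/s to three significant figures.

2.81 ft/s

v̄ = (3.254 + 2.366) / 2 = 2.810 ft/s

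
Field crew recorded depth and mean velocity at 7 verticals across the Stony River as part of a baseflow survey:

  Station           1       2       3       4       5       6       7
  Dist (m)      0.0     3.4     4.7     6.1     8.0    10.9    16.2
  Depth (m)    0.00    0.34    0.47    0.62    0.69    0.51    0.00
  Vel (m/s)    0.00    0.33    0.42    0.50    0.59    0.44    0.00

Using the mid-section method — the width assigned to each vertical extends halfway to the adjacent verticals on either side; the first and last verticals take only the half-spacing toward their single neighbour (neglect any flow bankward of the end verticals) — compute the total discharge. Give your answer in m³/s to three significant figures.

w_2 = (4.7 − 0.0)/2 = 2.35 m; q_2 = 0.33 × 0.34 × 2.35 = 0.2637 m³/s
w_3 = (6.1 − 3.4)/2 = 1.35 m; q_3 = 0.42 × 0.47 × 1.35 = 0.2665 m³/s
w_4 = (8.0 − 4.7)/2 = 1.65 m; q_4 = 0.50 × 0.62 × 1.65 = 0.5115 m³/s
w_5 = (10.9 − 6.1)/2 = 2.4 m; q_5 = 0.59 × 0.69 × 2.4 = 0.9770 m³/s
w_6 = (16.2 − 8.0)/2 = 4.1 m; q_6 = 0.44 × 0.51 × 4.1 = 0.9200 m³/s
Stations 1, 7 contribute zero (depth or velocity is 0).
Q = Σ qᵢ = 2.939 m³/s

2.94 m³/s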